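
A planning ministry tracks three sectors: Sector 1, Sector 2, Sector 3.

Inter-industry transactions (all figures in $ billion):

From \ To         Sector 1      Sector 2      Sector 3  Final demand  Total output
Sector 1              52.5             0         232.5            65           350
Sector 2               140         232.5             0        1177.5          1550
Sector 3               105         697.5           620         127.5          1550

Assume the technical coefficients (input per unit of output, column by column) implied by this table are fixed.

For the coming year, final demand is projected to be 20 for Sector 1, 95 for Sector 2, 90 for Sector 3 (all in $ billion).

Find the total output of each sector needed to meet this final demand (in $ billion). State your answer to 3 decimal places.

x_1 = 76.273, x_2 = 147.658, x_3 = 298.880

Technical coefficients a_ij = z_ij / X_j:
  a_11 = 52.5/350 = 0.15, a_21 = 140/350 = 0.40, a_31 = 105/350 = 0.30
  a_12 = 0/1550 = 0.00, a_22 = 232.5/1550 = 0.15, a_32 = 697.5/1550 = 0.45
  a_13 = 232.5/1550 = 0.15, a_23 = 0/1550 = 0.00, a_33 = 620/1550 = 0.40
I − A =
  [   0.85     0.00    -0.15]
  [  -0.40     0.85     0.00]
  [  -0.30    -0.45     0.60]
Cofactors of I−A, C_ij = (−1)^(i+j)·(minor ij) (rows/columns in the sector order above):
  C_11 = (0.85)(0.60) − (0.00)(-0.45) = 0.5100
  C_12 = −[(-0.40)(0.60) − (0.00)(-0.30)] = 0.2400
  C_13 = (-0.40)(-0.45) − (0.85)(-0.30) = 0.4350
  C_21 = −[(0.00)(0.60) − (-0.15)(-0.45)] = 0.0675
  C_22 = (0.85)(0.60) − (-0.15)(-0.30) = 0.4650
  C_23 = −[(0.85)(-0.45) − (0.00)(-0.30)] = 0.3825
  C_31 = (0.00)(0.00) − (-0.15)(0.85) = 0.1275
  C_32 = −[(0.85)(0.00) − (-0.15)(-0.40)] = 0.0600
  C_33 = (0.85)(0.85) − (0.00)(-0.40) = 0.7225
det(I−A) = Σ_j (I−A)_1j·C_1j = (0.85)(0.5100) + (0.00)(0.2400) + (-0.15)(0.4350) = 0.36825
adj(I−A) = Cᵀ =
  [ 0.5100   0.0675   0.1275]
  [ 0.2400   0.4650   0.0600]
  [ 0.4350   0.3825   0.7225]
(I − A)⁻¹ = adj(I−A) / det(I−A) ≈
  [   1.3849     0.1833     0.3462]
  [   0.6517     1.2627     0.1629]
  [   1.1813     1.0387     1.9620]
x = (I − A)⁻¹ d = adj(I−A)·d / det(I−A), with det(I−A) = 0.36825:
  x_1 = (0.5100·20 + 0.0675·95 + 0.1275·90) / 0.36825 = 28.0875 / 0.36825 ≈ 76.273
  x_2 = (0.2400·20 + 0.4650·95 + 0.0600·90) / 0.36825 = 54.375 / 0.36825 ≈ 147.658
  x_3 = (0.4350·20 + 0.3825·95 + 0.7225·90) / 0.36825 = 110.0625 / 0.36825 ≈ 298.880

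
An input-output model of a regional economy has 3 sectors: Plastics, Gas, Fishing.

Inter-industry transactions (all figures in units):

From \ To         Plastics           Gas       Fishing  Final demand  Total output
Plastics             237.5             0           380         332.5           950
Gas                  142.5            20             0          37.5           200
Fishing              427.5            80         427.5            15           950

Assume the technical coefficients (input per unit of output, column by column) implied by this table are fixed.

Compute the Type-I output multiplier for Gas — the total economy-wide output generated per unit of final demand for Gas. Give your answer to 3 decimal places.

Technical coefficients a_ij = z_ij / X_j:
  a_11 = 237.5/950 = 0.25, a_21 = 142.5/950 = 0.15, a_31 = 427.5/950 = 0.45
  a_12 = 0/200 = 0.00, a_22 = 20/200 = 0.10, a_32 = 80/200 = 0.40
  a_13 = 380/950 = 0.40, a_23 = 0/950 = 0.00, a_33 = 427.5/950 = 0.45
I − A =
  [   0.75     0.00    -0.40]
  [  -0.15     0.90     0.00]
  [  -0.45    -0.40     0.55]
Cofactors of I−A, C_ij = (−1)^(i+j)·(minor ij) (rows/columns in the sector order above):
  C_11 = (0.90)(0.55) − (0.00)(-0.40) = 0.4950
  C_12 = −[(-0.15)(0.55) − (0.00)(-0.45)] = 0.0825
  C_13 = (-0.15)(-0.40) − (0.90)(-0.45) = 0.4650
  C_21 = −[(0.00)(0.55) − (-0.40)(-0.40)] = 0.1600
  C_22 = (0.75)(0.55) − (-0.40)(-0.45) = 0.2325
  C_23 = −[(0.75)(-0.40) − (0.00)(-0.45)] = 0.3000
  C_31 = (0.00)(0.00) − (-0.40)(0.90) = 0.3600
  C_32 = −[(0.75)(0.00) − (-0.40)(-0.15)] = 0.0600
  C_33 = (0.75)(0.90) − (0.00)(-0.15) = 0.6750
det(I−A) = Σ_j (I−A)_1j·C_1j = (0.75)(0.4950) + (0.00)(0.0825) + (-0.40)(0.4650) = 0.18525
adj(I−A) = Cᵀ =
  [ 0.4950   0.1600   0.3600]
  [ 0.0825   0.2325   0.0600]
  [ 0.4650   0.3000   0.6750]
(I − A)⁻¹ = adj(I−A) / det(I−A) ≈
  [   2.6721     0.8637     1.9433]
  [   0.4453     1.2551     0.3239]
  [   2.5101     1.6194     3.6437]
The output multiplier for sector j is the column-j sum of the Leontief inverse (I − A)⁻¹ = adj(I−A) / det(I−A).
Column 2 of adj(I−A): (0.1600, 0.2325, 0.3000); det(I−A) = 0.18525.
m_2 = (0.1600 + 0.2325 + 0.3000) / 0.18525 = 0.6925 / 0.18525 ≈ 3.738.

m_2 = 3.738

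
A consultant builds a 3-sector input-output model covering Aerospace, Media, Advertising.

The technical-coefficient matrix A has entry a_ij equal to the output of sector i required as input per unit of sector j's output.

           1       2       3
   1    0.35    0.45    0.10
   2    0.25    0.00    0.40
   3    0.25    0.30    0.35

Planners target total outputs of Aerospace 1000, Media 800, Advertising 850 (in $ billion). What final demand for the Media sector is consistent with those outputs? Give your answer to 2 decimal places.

d_2 = 210.00

I − A =
  [   0.65    -0.45    -0.10]
  [  -0.25     1.00    -0.40]
  [  -0.25    -0.30     0.65]
d = (I − A) x:
  d_1 = (+0.65)·1000 + (-0.45)·800 + (-0.10)·850 = 205.00
  d_2 = (-0.25)·1000 + (+1.00)·800 + (-0.40)·850 = 210.00
  d_3 = (-0.25)·1000 + (-0.30)·800 + (+0.65)·850 = 62.50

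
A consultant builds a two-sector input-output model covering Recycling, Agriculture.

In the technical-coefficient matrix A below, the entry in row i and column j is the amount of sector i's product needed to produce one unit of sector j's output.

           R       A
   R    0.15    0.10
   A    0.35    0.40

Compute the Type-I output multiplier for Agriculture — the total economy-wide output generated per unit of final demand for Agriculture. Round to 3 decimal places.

m_A = 2.000

I − A =
  [   0.85    -0.10]
  [  -0.35     0.60]
det(I−A) = (0.85)(0.60) − (-0.10)(-0.35) = 0.4750
adj(I−A) = [[0.60, 0.10], [0.35, 0.85]]
(I − A)⁻¹ = adj(I−A) / det(I−A) ≈
  [   1.2632     0.2105]
  [   0.7368     1.7895]
The output multiplier for sector j is the column-j sum of the Leontief inverse (I − A)⁻¹ = adj(I−A) / det(I−A).
Column A of adj(I−A): (0.10, 0.85); det(I−A) = 0.4750.
m_A = (0.10 + 0.85) / 0.4750 = 0.95 / 0.4750 = 2.000.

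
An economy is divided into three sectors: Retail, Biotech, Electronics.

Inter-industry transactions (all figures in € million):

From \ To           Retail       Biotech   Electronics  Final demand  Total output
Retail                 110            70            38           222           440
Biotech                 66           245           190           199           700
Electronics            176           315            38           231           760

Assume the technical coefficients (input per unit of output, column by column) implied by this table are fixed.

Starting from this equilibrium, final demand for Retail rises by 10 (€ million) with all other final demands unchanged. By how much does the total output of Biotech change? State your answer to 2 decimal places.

Δx_B = 7.17

Technical coefficients a_ij = z_ij / X_j:
  a_RR = 110/440 = 0.25, a_BR = 66/440 = 0.15, a_ER = 176/440 = 0.40
  a_RB = 70/700 = 0.10, a_BB = 245/700 = 0.35, a_EB = 315/700 = 0.45
  a_RE = 38/760 = 0.05, a_BE = 190/760 = 0.25, a_EE = 38/760 = 0.05
I − A =
  [   0.75    -0.10    -0.05]
  [  -0.15     0.65    -0.25]
  [  -0.40    -0.45     0.95]
Cofactors of I−A, C_ij = (−1)^(i+j)·(minor ij) (rows/columns in the sector order above):
  C_11 = (0.65)(0.95) − (-0.25)(-0.45) = 0.5050
  C_12 = −[(-0.15)(0.95) − (-0.25)(-0.40)] = 0.2425
  C_13 = (-0.15)(-0.45) − (0.65)(-0.40) = 0.3275
  C_21 = −[(-0.10)(0.95) − (-0.05)(-0.45)] = 0.1175
  C_22 = (0.75)(0.95) − (-0.05)(-0.40) = 0.6925
  C_23 = −[(0.75)(-0.45) − (-0.10)(-0.40)] = 0.3775
  C_31 = (-0.10)(-0.25) − (-0.05)(0.65) = 0.0575
  C_32 = −[(0.75)(-0.25) − (-0.05)(-0.15)] = 0.1950
  C_33 = (0.75)(0.65) − (-0.10)(-0.15) = 0.4725
det(I−A) = Σ_j (I−A)_1j·C_1j = (0.75)(0.5050) + (-0.10)(0.2425) + (-0.05)(0.3275) = 0.338125
adj(I−A) = Cᵀ =
  [ 0.5050   0.1175   0.0575]
  [ 0.2425   0.6925   0.1950]
  [ 0.3275   0.3775   0.4725]
(I − A)⁻¹ = adj(I−A) / det(I−A) ≈
  [   1.4935     0.3475     0.1701]
  [   0.7172     2.0481     0.5767]
  [   0.9686     1.1165     1.3974]
Δx = (I − A)⁻¹ Δd with Δd having +10 in the Retail component and 0 elsewhere.
So Δx_B = L_BR · (+10), where L_BR = adj(I−A)_BR / det(I−A) = 0.2425 / 0.338125.
Δx_B = 0.2425 × (+10) / 0.338125 = 2.425 / 0.338125 ≈ 7.17.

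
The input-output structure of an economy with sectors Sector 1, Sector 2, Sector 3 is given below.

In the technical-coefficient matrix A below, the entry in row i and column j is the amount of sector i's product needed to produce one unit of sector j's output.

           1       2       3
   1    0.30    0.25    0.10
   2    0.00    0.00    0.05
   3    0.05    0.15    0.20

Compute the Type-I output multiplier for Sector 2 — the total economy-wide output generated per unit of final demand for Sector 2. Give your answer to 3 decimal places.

m_2 = 1.616

I − A =
  [   0.70    -0.25    -0.10]
  [   0.00     1.00    -0.05]
  [  -0.05    -0.15     0.80]
Cofactors of I−A, C_ij = (−1)^(i+j)·(minor ij) (rows/columns in the sector order above):
  C_11 = (1.00)(0.80) − (-0.05)(-0.15) = 0.7925
  C_12 = −[(0.00)(0.80) − (-0.05)(-0.05)] = 0.0025
  C_13 = (0.00)(-0.15) − (1.00)(-0.05) = 0.0500
  C_21 = −[(-0.25)(0.80) − (-0.10)(-0.15)] = 0.2150
  C_22 = (0.70)(0.80) − (-0.10)(-0.05) = 0.5550
  C_23 = −[(0.70)(-0.15) − (-0.25)(-0.05)] = 0.1175
  C_31 = (-0.25)(-0.05) − (-0.10)(1.00) = 0.1125
  C_32 = −[(0.70)(-0.05) − (-0.10)(0.00)] = 0.0350
  C_33 = (0.70)(1.00) − (-0.25)(0.00) = 0.7000
det(I−A) = Σ_j (I−A)_1j·C_1j = (0.70)(0.7925) + (-0.25)(0.0025) + (-0.10)(0.0500) = 0.549125
adj(I−A) = Cᵀ =
  [ 0.7925   0.2150   0.1125]
  [ 0.0025   0.5550   0.0350]
  [ 0.0500   0.1175   0.7000]
(I − A)⁻¹ = adj(I−A) / det(I−A) ≈
  [   1.4432     0.3915     0.2049]
  [   0.0046     1.0107     0.0637]
  [   0.0911     0.2140     1.2748]
The output multiplier for sector j is the column-j sum of the Leontief inverse (I − A)⁻¹ = adj(I−A) / det(I−A).
Column 2 of adj(I−A): (0.2150, 0.5550, 0.1175); det(I−A) = 0.549125.
m_2 = (0.2150 + 0.5550 + 0.1175) / 0.549125 = 0.8875 / 0.549125 ≈ 1.616.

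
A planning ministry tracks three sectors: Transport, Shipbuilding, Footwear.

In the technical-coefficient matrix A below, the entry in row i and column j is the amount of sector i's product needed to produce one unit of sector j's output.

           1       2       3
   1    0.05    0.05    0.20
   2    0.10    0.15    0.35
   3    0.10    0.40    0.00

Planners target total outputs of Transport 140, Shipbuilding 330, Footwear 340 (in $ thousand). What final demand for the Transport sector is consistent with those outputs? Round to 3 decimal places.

I − A =
  [   0.95    -0.05    -0.20]
  [  -0.10     0.85    -0.35]
  [  -0.10    -0.40     1.00]
d = (I − A) x:
  d_1 = (+0.95)·140 + (-0.05)·330 + (-0.20)·340 = 48.500
  d_2 = (-0.10)·140 + (+0.85)·330 + (-0.35)·340 = 147.500
  d_3 = (-0.10)·140 + (-0.40)·330 + (+1.00)·340 = 194.000

d_1 = 48.500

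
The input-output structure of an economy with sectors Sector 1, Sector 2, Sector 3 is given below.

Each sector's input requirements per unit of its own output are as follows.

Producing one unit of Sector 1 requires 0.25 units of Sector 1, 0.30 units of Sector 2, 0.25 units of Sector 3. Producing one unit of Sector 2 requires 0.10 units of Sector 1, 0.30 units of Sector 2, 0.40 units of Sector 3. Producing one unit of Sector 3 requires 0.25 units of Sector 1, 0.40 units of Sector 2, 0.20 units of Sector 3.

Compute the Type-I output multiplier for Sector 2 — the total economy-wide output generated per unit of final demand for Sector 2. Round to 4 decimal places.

m_2 = 5.4226

I − A =
  [   0.75    -0.10    -0.25]
  [  -0.30     0.70    -0.40]
  [  -0.25    -0.40     0.80]
Cofactors of I−A, C_ij = (−1)^(i+j)·(minor ij) (rows/columns in the sector order above):
  C_11 = (0.70)(0.80) − (-0.40)(-0.40) = 0.4000
  C_12 = −[(-0.30)(0.80) − (-0.40)(-0.25)] = 0.3400
  C_13 = (-0.30)(-0.40) − (0.70)(-0.25) = 0.2950
  C_21 = −[(-0.10)(0.80) − (-0.25)(-0.40)] = 0.1800
  C_22 = (0.75)(0.80) − (-0.25)(-0.25) = 0.5375
  C_23 = −[(0.75)(-0.40) − (-0.10)(-0.25)] = 0.3250
  C_31 = (-0.10)(-0.40) − (-0.25)(0.70) = 0.2150
  C_32 = −[(0.75)(-0.40) − (-0.25)(-0.30)] = 0.3750
  C_33 = (0.75)(0.70) − (-0.10)(-0.30) = 0.4950
det(I−A) = Σ_j (I−A)_1j·C_1j = (0.75)(0.4000) + (-0.10)(0.3400) + (-0.25)(0.2950) = 0.19225
adj(I−A) = Cᵀ =
  [ 0.4000   0.1800   0.2150]
  [ 0.3400   0.5375   0.3750]
  [ 0.2950   0.3250   0.4950]
(I − A)⁻¹ = adj(I−A) / det(I−A) ≈
  [   2.08062     0.93628     1.11834]
  [   1.76853     2.79584     1.95059]
  [   1.53446     1.69051     2.57477]
The output multiplier for sector j is the column-j sum of the Leontief inverse (I − A)⁻¹ = adj(I−A) / det(I−A).
Column 2 of adj(I−A): (0.1800, 0.5375, 0.3250); det(I−A) = 0.19225.
m_2 = (0.1800 + 0.5375 + 0.3250) / 0.19225 = 1.0425 / 0.19225 ≈ 5.4226.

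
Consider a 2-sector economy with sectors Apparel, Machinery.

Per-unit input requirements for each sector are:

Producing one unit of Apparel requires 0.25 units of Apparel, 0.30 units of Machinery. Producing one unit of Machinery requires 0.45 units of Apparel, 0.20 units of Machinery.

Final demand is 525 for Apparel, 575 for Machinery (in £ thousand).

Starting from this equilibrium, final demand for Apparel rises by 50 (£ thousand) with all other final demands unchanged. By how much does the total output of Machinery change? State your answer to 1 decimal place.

I − A =
  [   0.75    -0.45]
  [  -0.30     0.80]
det(I−A) = (0.75)(0.80) − (-0.45)(-0.30) = 0.4650
adj(I−A) = [[0.80, 0.45], [0.30, 0.75]]
(I − A)⁻¹ = adj(I−A) / det(I−A) ≈
  [   1.7204     0.9677]
  [   0.6452     1.6129]
Δx = (I − A)⁻¹ Δd with Δd having +50 in the Apparel component and 0 elsewhere.
So Δx_M = L_MA · (+50), where L_MA = adj(I−A)_MA / det(I−A) = 0.30 / 0.4650.
Δx_M = 0.30 × (+50) / 0.4650 = 15.00 / 0.4650 ≈ 32.3.

Δx_M = 32.3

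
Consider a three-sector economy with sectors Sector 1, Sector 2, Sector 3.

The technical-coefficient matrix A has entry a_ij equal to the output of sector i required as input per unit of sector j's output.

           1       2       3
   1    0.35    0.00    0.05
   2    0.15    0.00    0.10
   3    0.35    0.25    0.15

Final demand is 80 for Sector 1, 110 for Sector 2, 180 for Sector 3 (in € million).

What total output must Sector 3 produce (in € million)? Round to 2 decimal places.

x_3 = 320.92

I − A =
  [   0.65     0.00    -0.05]
  [  -0.15     1.00    -0.10]
  [  -0.35    -0.25     0.85]
Cofactors of I−A, C_ij = (−1)^(i+j)·(minor ij) (rows/columns in the sector order above):
  C_11 = (1.00)(0.85) − (-0.10)(-0.25) = 0.8250
  C_12 = −[(-0.15)(0.85) − (-0.10)(-0.35)] = 0.1625
  C_13 = (-0.15)(-0.25) − (1.00)(-0.35) = 0.3875
  C_21 = −[(0.00)(0.85) − (-0.05)(-0.25)] = 0.0125
  C_22 = (0.65)(0.85) − (-0.05)(-0.35) = 0.5350
  C_23 = −[(0.65)(-0.25) − (0.00)(-0.35)] = 0.1625
  C_31 = (0.00)(-0.10) − (-0.05)(1.00) = 0.0500
  C_32 = −[(0.65)(-0.10) − (-0.05)(-0.15)] = 0.0725
  C_33 = (0.65)(1.00) − (0.00)(-0.15) = 0.6500
det(I−A) = Σ_j (I−A)_1j·C_1j = (0.65)(0.8250) + (0.00)(0.1625) + (-0.05)(0.3875) = 0.516875
adj(I−A) = Cᵀ =
  [ 0.8250   0.0125   0.0500]
  [ 0.1625   0.5350   0.0725]
  [ 0.3875   0.1625   0.6500]
(I − A)⁻¹ = adj(I−A) / det(I−A) ≈
  [   1.5961     0.0242     0.0967]
  [   0.3144     1.0351     0.1403]
  [   0.7497     0.3144     1.2576]
x = (I − A)⁻¹ d = adj(I−A)·d / det(I−A), with det(I−A) = 0.516875:
  x_1 = (0.8250·80 + 0.0125·110 + 0.0500·180) / 0.516875 = 76.375 / 0.516875 ≈ 147.76
  x_2 = (0.1625·80 + 0.5350·110 + 0.0725·180) / 0.516875 = 84.90 / 0.516875 ≈ 164.26
  x_3 = (0.3875·80 + 0.1625·110 + 0.6500·180) / 0.516875 = 165.875 / 0.516875 ≈ 320.92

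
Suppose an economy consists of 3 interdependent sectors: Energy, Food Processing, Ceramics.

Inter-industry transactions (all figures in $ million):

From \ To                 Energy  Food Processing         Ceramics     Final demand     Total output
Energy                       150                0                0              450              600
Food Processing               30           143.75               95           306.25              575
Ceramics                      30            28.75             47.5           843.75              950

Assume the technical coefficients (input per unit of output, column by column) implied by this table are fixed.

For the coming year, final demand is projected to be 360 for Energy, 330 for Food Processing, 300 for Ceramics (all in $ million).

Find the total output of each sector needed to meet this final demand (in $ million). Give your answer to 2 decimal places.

Technical coefficients a_ij = z_ij / X_j:
  a_11 = 150/600 = 0.25, a_21 = 30/600 = 0.05, a_31 = 30/600 = 0.05
  a_12 = 0/575 = 0.00, a_22 = 143.75/575 = 0.25, a_32 = 28.75/575 = 0.05
  a_13 = 0/950 = 0.00, a_23 = 95/950 = 0.10, a_33 = 47.5/950 = 0.05
I − A =
  [   0.75     0.00     0.00]
  [  -0.05     0.75    -0.10]
  [  -0.05    -0.05     0.95]
Cofactors of I−A, C_ij = (−1)^(i+j)·(minor ij) (rows/columns in the sector order above):
  C_11 = (0.75)(0.95) − (-0.10)(-0.05) = 0.7075
  C_12 = −[(-0.05)(0.95) − (-0.10)(-0.05)] = 0.0525
  C_13 = (-0.05)(-0.05) − (0.75)(-0.05) = 0.0400
  C_21 = −[(0.00)(0.95) − (0.00)(-0.05)] = 0.0000
  C_22 = (0.75)(0.95) − (0.00)(-0.05) = 0.7125
  C_23 = −[(0.75)(-0.05) − (0.00)(-0.05)] = 0.0375
  C_31 = (0.00)(-0.10) − (0.00)(0.75) = 0.0000
  C_32 = −[(0.75)(-0.10) − (0.00)(-0.05)] = 0.0750
  C_33 = (0.75)(0.75) − (0.00)(-0.05) = 0.5625
det(I−A) = Σ_j (I−A)_1j·C_1j = (0.75)(0.7075) + (0.00)(0.0525) + (0.00)(0.0400) = 0.530625
adj(I−A) = Cᵀ =
  [ 0.7075   0.0000   0.0000]
  [ 0.0525   0.7125   0.0750]
  [ 0.0400   0.0375   0.5625]
(I − A)⁻¹ = adj(I−A) / det(I−A) ≈
  [   1.3333     0.0000     0.0000]
  [   0.0989     1.3428     0.1413]
  [   0.0754     0.0707     1.0601]
x = (I − A)⁻¹ d = adj(I−A)·d / det(I−A), with det(I−A) = 0.530625:
  x_1 = (0.7075·360 + 0.0000·330 + 0.0000·300) / 0.530625 = 254.70 / 0.530625 = 480.00
  x_2 = (0.0525·360 + 0.7125·330 + 0.0750·300) / 0.530625 = 276.525 / 0.530625 ≈ 521.13
  x_3 = (0.0400·360 + 0.0375·330 + 0.5625·300) / 0.530625 = 195.525 / 0.530625 ≈ 368.48

x_1 = 480.00, x_2 = 521.13, x_3 = 368.48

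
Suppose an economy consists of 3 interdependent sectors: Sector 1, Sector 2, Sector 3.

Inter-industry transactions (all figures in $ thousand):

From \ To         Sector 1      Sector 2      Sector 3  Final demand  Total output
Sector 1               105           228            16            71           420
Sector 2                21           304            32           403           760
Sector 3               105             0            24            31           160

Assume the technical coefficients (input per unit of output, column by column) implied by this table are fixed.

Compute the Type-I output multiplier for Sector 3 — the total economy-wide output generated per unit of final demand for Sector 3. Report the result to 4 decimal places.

Technical coefficients a_ij = z_ij / X_j:
  a_11 = 105/420 = 0.25, a_21 = 21/420 = 0.05, a_31 = 105/420 = 0.25
  a_12 = 228/760 = 0.30, a_22 = 304/760 = 0.40, a_32 = 0/760 = 0.00
  a_13 = 16/160 = 0.10, a_23 = 32/160 = 0.20, a_33 = 24/160 = 0.15
I − A =
  [   0.75    -0.30    -0.10]
  [  -0.05     0.60    -0.20]
  [  -0.25     0.00     0.85]
Cofactors of I−A, C_ij = (−1)^(i+j)·(minor ij) (rows/columns in the sector order above):
  C_11 = (0.60)(0.85) − (-0.20)(0.00) = 0.5100
  C_12 = −[(-0.05)(0.85) − (-0.20)(-0.25)] = 0.0925
  C_13 = (-0.05)(0.00) − (0.60)(-0.25) = 0.1500
  C_21 = −[(-0.30)(0.85) − (-0.10)(0.00)] = 0.2550
  C_22 = (0.75)(0.85) − (-0.10)(-0.25) = 0.6125
  C_23 = −[(0.75)(0.00) − (-0.30)(-0.25)] = 0.0750
  C_31 = (-0.30)(-0.20) − (-0.10)(0.60) = 0.1200
  C_32 = −[(0.75)(-0.20) − (-0.10)(-0.05)] = 0.1550
  C_33 = (0.75)(0.60) − (-0.30)(-0.05) = 0.4350
det(I−A) = Σ_j (I−A)_1j·C_1j = (0.75)(0.5100) + (-0.30)(0.0925) + (-0.10)(0.1500) = 0.33975
adj(I−A) = Cᵀ =
  [ 0.5100   0.2550   0.1200]
  [ 0.0925   0.6125   0.1550]
  [ 0.1500   0.0750   0.4350]
(I − A)⁻¹ = adj(I−A) / det(I−A) ≈
  [   1.50110     0.75055     0.35320]
  [   0.27226     1.80280     0.45622]
  [   0.44150     0.22075     1.28035]
The output multiplier for sector j is the column-j sum of the Leontief inverse (I − A)⁻¹ = adj(I−A) / det(I−A).
Column 3 of adj(I−A): (0.1200, 0.1550, 0.4350); det(I−A) = 0.33975.
m_3 = (0.1200 + 0.1550 + 0.4350) / 0.33975 = 0.71 / 0.33975 ≈ 2.0898.

m_3 = 2.0898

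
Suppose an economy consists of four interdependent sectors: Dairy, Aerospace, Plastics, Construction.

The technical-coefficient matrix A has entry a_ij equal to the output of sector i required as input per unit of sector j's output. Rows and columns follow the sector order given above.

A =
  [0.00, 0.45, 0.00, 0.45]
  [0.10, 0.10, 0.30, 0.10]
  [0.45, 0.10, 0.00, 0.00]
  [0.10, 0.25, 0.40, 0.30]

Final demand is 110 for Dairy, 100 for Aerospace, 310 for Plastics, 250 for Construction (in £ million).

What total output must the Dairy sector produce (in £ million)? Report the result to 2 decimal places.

I − A =
  [   1.00    -0.45     0.00    -0.45]
  [  -0.10     0.90    -0.30    -0.10]
  [  -0.45    -0.10     1.00     0.00]
  [  -0.10    -0.25    -0.40     0.70]
Compute the cofactors C_ij = (−1)^(i+j)·(3×3 minor ij) of I−A; the adjugate is their transpose:
adj(I−A) = Cᵀ =
  [ 0.580000   0.445500   0.308250   0.436500]
  [ 0.192500   0.574000   0.254500   0.205750]
  [ 0.280250   0.257875   0.517250   0.217000]
  [ 0.311750   0.416000   0.430500   0.764250]
det(I−A) = Σ_j (I−A)_1j·C_1j = (1.00)(0.580000) + (-0.45)(0.192500) + (0.00)(0.280250) + (-0.45)(0.311750) = 0.3530875
(I − A)⁻¹ = adj(I−A) / det(I−A) ≈
  [   1.6427     1.2617     0.8730     1.2362]
  [   0.5452     1.6257     0.7208     0.5827]
  [   0.7937     0.7303     1.4649     0.6146]
  [   0.8829     1.1782     1.2192     2.1645]
x = (I − A)⁻¹ d = adj(I−A)·d / det(I−A), with det(I−A) = 0.3530875:
  x_1 = (0.580000·110 + 0.445500·100 + 0.308250·310 + 0.436500·250) / 0.3530875 = 313.0325 / 0.3530875 ≈ 886.56
  x_2 = (0.192500·110 + 0.574000·100 + 0.254500·310 + 0.205750·250) / 0.3530875 = 208.9075 / 0.3530875 ≈ 591.66
  x_3 = (0.280250·110 + 0.257875·100 + 0.517250·310 + 0.217000·250) / 0.3530875 = 271.2125 / 0.3530875 ≈ 768.12
  x_4 = (0.311750·110 + 0.416000·100 + 0.430500·310 + 0.764250·250) / 0.3530875 = 400.41 / 0.3530875 ≈ 1134.02

x_1 = 886.56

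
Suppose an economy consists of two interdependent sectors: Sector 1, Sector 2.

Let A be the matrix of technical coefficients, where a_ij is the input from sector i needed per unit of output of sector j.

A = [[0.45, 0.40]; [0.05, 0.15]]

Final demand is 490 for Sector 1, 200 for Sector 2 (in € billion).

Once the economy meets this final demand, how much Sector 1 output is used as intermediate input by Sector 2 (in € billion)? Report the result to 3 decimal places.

I − A =
  [   0.55    -0.40]
  [  -0.05     0.85]
det(I−A) = (0.55)(0.85) − (-0.40)(-0.05) = 0.4475
adj(I−A) = [[0.85, 0.40], [0.05, 0.55]]
(I − A)⁻¹ = adj(I−A) / det(I−A) ≈
  [   1.8994     0.8939]
  [   0.1117     1.2291]
First solve x = (I − A)⁻¹ d = adj(I−A)·d / det(I−A); in particular x_2 = (0.05·490 + 0.55·200) / 0.4475 = 134.50 / 0.4475 ≈ 300.55866.
Intermediate flow from 1 to 2: z_12 = a_12 · x_2 = 0.40 × 134.50 / 0.4475 = 53.80 / 0.4475 ≈ 120.223.

z_12 = 120.223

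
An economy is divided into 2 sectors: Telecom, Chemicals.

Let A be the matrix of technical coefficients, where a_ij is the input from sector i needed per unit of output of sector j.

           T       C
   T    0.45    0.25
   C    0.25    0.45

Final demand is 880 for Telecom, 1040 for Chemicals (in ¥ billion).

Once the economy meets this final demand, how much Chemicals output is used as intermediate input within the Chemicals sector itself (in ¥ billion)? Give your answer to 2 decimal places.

I − A =
  [   0.55    -0.25]
  [  -0.25     0.55]
det(I−A) = (0.55)(0.55) − (-0.25)(-0.25) = 0.2400
adj(I−A) = [[0.55, 0.25], [0.25, 0.55]]
(I − A)⁻¹ = adj(I−A) / det(I−A) ≈
  [   2.2917     1.0417]
  [   1.0417     2.2917]
First solve x = (I − A)⁻¹ d = adj(I−A)·d / det(I−A); in particular x_C = (0.25·880 + 0.55·1040) / 0.2400 = 792.00 / 0.2400 = 3300.0000.
Intermediate flow from C to C: z_CC = a_CC · x_C = 0.45 × 792.00 / 0.2400 = 356.40 / 0.2400 = 1485.00.

z_CC = 1485.00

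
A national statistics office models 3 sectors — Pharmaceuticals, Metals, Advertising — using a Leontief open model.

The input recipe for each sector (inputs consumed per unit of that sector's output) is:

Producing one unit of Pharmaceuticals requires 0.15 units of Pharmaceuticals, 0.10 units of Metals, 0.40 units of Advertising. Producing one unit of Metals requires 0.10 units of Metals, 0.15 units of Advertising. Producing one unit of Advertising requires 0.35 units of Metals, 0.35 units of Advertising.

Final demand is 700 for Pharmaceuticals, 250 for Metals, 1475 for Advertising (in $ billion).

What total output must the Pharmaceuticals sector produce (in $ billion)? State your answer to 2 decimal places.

I − A =
  [   0.85     0.00     0.00]
  [  -0.10     0.90    -0.35]
  [  -0.40    -0.15     0.65]
Cofactors of I−A, C_ij = (−1)^(i+j)·(minor ij) (rows/columns in the sector order above):
  C_11 = (0.90)(0.65) − (-0.35)(-0.15) = 0.5325
  C_12 = −[(-0.10)(0.65) − (-0.35)(-0.40)] = 0.2050
  C_13 = (-0.10)(-0.15) − (0.90)(-0.40) = 0.3750
  C_21 = −[(0.00)(0.65) − (0.00)(-0.15)] = 0.0000
  C_22 = (0.85)(0.65) − (0.00)(-0.40) = 0.5525
  C_23 = −[(0.85)(-0.15) − (0.00)(-0.40)] = 0.1275
  C_31 = (0.00)(-0.35) − (0.00)(0.90) = 0.0000
  C_32 = −[(0.85)(-0.35) − (0.00)(-0.10)] = 0.2975
  C_33 = (0.85)(0.90) − (0.00)(-0.10) = 0.7650
det(I−A) = Σ_j (I−A)_1j·C_1j = (0.85)(0.5325) + (0.00)(0.2050) + (0.00)(0.3750) = 0.452625
adj(I−A) = Cᵀ =
  [ 0.5325   0.0000   0.0000]
  [ 0.2050   0.5525   0.2975]
  [ 0.3750   0.1275   0.7650]
(I − A)⁻¹ = adj(I−A) / det(I−A) ≈
  [   1.1765     0.0000     0.0000]
  [   0.4529     1.2207     0.6573]
  [   0.8285     0.2817     1.6901]
x = (I − A)⁻¹ d = adj(I−A)·d / det(I−A), with det(I−A) = 0.452625:
  x_P = (0.5325·700 + 0.0000·250 + 0.0000·1475) / 0.452625 = 372.75 / 0.452625 ≈ 823.53
  x_M = (0.2050·700 + 0.5525·250 + 0.2975·1475) / 0.452625 = 720.4375 / 0.452625 ≈ 1591.69
  x_A = (0.3750·700 + 0.1275·250 + 0.7650·1475) / 0.452625 = 1422.75 / 0.452625 ≈ 3143.33

x_P = 823.53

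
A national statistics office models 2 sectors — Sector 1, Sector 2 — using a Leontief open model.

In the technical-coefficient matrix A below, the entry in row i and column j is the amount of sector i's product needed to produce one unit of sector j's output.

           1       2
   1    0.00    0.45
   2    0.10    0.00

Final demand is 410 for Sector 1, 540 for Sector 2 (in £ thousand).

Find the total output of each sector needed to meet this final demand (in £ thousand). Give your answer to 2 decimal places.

I − A =
  [   1.00    -0.45]
  [  -0.10     1.00]
det(I−A) = (1.00)(1.00) − (-0.45)(-0.10) = 0.9550
adj(I−A) = [[1.00, 0.45], [0.10, 1.00]]
(I − A)⁻¹ = adj(I−A) / det(I−A) ≈
  [   1.0471     0.4712]
  [   0.1047     1.0471]
x = (I − A)⁻¹ d = adj(I−A)·d / det(I−A), with det(I−A) = 0.9550:
  x_1 = (1.00·410 + 0.45·540) / 0.9550 = 653.00 / 0.9550 ≈ 683.77
  x_2 = (0.10·410 + 1.00·540) / 0.9550 = 581.00 / 0.9550 ≈ 608.38

x_1 = 683.77, x_2 = 608.38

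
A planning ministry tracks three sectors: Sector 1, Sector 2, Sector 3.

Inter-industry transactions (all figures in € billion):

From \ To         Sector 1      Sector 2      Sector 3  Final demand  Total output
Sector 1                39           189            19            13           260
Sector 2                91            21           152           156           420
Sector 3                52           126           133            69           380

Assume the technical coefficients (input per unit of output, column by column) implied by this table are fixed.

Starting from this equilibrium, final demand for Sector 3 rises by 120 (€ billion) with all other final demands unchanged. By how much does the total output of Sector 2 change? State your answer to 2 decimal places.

Δx_2 = 159.04

Technical coefficients a_ij = z_ij / X_j:
  a_11 = 39/260 = 0.15, a_21 = 91/260 = 0.35, a_31 = 52/260 = 0.20
  a_12 = 189/420 = 0.45, a_22 = 21/420 = 0.05, a_32 = 126/420 = 0.30
  a_13 = 19/380 = 0.05, a_23 = 152/380 = 0.40, a_33 = 133/380 = 0.35
I − A =
  [   0.85    -0.45    -0.05]
  [  -0.35     0.95    -0.40]
  [  -0.20    -0.30     0.65]
Cofactors of I−A, C_ij = (−1)^(i+j)·(minor ij) (rows/columns in the sector order above):
  C_11 = (0.95)(0.65) − (-0.40)(-0.30) = 0.4975
  C_12 = −[(-0.35)(0.65) − (-0.40)(-0.20)] = 0.3075
  C_13 = (-0.35)(-0.30) − (0.95)(-0.20) = 0.2950
  C_21 = −[(-0.45)(0.65) − (-0.05)(-0.30)] = 0.3075
  C_22 = (0.85)(0.65) − (-0.05)(-0.20) = 0.5425
  C_23 = −[(0.85)(-0.30) − (-0.45)(-0.20)] = 0.3450
  C_31 = (-0.45)(-0.40) − (-0.05)(0.95) = 0.2275
  C_32 = −[(0.85)(-0.40) − (-0.05)(-0.35)] = 0.3575
  C_33 = (0.85)(0.95) − (-0.45)(-0.35) = 0.6500
det(I−A) = Σ_j (I−A)_1j·C_1j = (0.85)(0.4975) + (-0.45)(0.3075) + (-0.05)(0.2950) = 0.26975
adj(I−A) = Cᵀ =
  [ 0.4975   0.3075   0.2275]
  [ 0.3075   0.5425   0.3575]
  [ 0.2950   0.3450   0.6500]
(I − A)⁻¹ = adj(I−A) / det(I−A) ≈
  [   1.8443     1.1399     0.8434]
  [   1.1399     2.0111     1.3253]
  [   1.0936     1.2790     2.4096]
Δx = (I − A)⁻¹ Δd with Δd having +120 in the Sector 3 component and 0 elsewhere.
So Δx_2 = L_23 · (+120), where L_23 = adj(I−A)_23 / det(I−A) = 0.3575 / 0.26975.
Δx_2 = 0.3575 × (+120) / 0.26975 = 42.90 / 0.26975 ≈ 159.04.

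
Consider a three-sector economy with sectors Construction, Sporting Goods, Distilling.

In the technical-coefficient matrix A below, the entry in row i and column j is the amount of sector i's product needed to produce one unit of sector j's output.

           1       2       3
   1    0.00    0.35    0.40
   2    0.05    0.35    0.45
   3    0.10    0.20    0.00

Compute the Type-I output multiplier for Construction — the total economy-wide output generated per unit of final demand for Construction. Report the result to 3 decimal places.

I − A =
  [   1.00    -0.35    -0.40]
  [  -0.05     0.65    -0.45]
  [  -0.10    -0.20     1.00]
Cofactors of I−A, C_ij = (−1)^(i+j)·(minor ij) (rows/columns in the sector order above):
  C_11 = (0.65)(1.00) − (-0.45)(-0.20) = 0.5600
  C_12 = −[(-0.05)(1.00) − (-0.45)(-0.10)] = 0.0950
  C_13 = (-0.05)(-0.20) − (0.65)(-0.10) = 0.0750
  C_21 = −[(-0.35)(1.00) − (-0.40)(-0.20)] = 0.4300
  C_22 = (1.00)(1.00) − (-0.40)(-0.10) = 0.9600
  C_23 = −[(1.00)(-0.20) − (-0.35)(-0.10)] = 0.2350
  C_31 = (-0.35)(-0.45) − (-0.40)(0.65) = 0.4175
  C_32 = −[(1.00)(-0.45) − (-0.40)(-0.05)] = 0.4700
  C_33 = (1.00)(0.65) − (-0.35)(-0.05) = 0.6325
det(I−A) = Σ_j (I−A)_1j·C_1j = (1.00)(0.5600) + (-0.35)(0.0950) + (-0.40)(0.0750) = 0.49675
adj(I−A) = Cᵀ =
  [ 0.5600   0.4300   0.4175]
  [ 0.0950   0.9600   0.4700]
  [ 0.0750   0.2350   0.6325]
(I − A)⁻¹ = adj(I−A) / det(I−A) ≈
  [   1.1273     0.8656     0.8405]
  [   0.1912     1.9326     0.9461]
  [   0.1510     0.4731     1.2733]
The output multiplier for sector j is the column-j sum of the Leontief inverse (I − A)⁻¹ = adj(I−A) / det(I−A).
Column 1 of adj(I−A): (0.5600, 0.0950, 0.0750); det(I−A) = 0.49675.
m_1 = (0.5600 + 0.0950 + 0.0750) / 0.49675 = 0.73 / 0.49675 ≈ 1.470.

m_1 = 1.470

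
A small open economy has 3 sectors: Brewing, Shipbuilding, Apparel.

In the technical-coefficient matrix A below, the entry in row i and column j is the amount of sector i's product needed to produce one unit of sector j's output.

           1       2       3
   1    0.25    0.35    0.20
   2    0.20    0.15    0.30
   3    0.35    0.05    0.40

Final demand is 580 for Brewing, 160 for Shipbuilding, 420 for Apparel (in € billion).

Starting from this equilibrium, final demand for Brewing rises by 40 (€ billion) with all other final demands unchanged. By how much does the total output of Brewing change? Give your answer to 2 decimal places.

I − A =
  [   0.75    -0.35    -0.20]
  [  -0.20     0.85    -0.30]
  [  -0.35    -0.05     0.60]
Cofactors of I−A, C_ij = (−1)^(i+j)·(minor ij) (rows/columns in the sector order above):
  C_11 = (0.85)(0.60) − (-0.30)(-0.05) = 0.4950
  C_12 = −[(-0.20)(0.60) − (-0.30)(-0.35)] = 0.2250
  C_13 = (-0.20)(-0.05) − (0.85)(-0.35) = 0.3075
  C_21 = −[(-0.35)(0.60) − (-0.20)(-0.05)] = 0.2200
  C_22 = (0.75)(0.60) − (-0.20)(-0.35) = 0.3800
  C_23 = −[(0.75)(-0.05) − (-0.35)(-0.35)] = 0.1600
  C_31 = (-0.35)(-0.30) − (-0.20)(0.85) = 0.2750
  C_32 = −[(0.75)(-0.30) − (-0.20)(-0.20)] = 0.2650
  C_33 = (0.75)(0.85) − (-0.35)(-0.20) = 0.5675
det(I−A) = Σ_j (I−A)_1j·C_1j = (0.75)(0.4950) + (-0.35)(0.2250) + (-0.20)(0.3075) = 0.2310
adj(I−A) = Cᵀ =
  [ 0.4950   0.2200   0.2750]
  [ 0.2250   0.3800   0.2650]
  [ 0.3075   0.1600   0.5675]
(I − A)⁻¹ = adj(I−A) / det(I−A) ≈
  [   2.1429     0.9524     1.1905]
  [   0.9740     1.6450     1.1472]
  [   1.3312     0.6926     2.4567]
Δx = (I − A)⁻¹ Δd with Δd having +40 in the Brewing component and 0 elsewhere.
So Δx_1 = L_11 · (+40), where L_11 = adj(I−A)_11 / det(I−A) = 0.4950 / 0.2310.
Δx_1 = 0.4950 × (+40) / 0.2310 = 19.80 / 0.2310 ≈ 85.71.

Δx_1 = 85.71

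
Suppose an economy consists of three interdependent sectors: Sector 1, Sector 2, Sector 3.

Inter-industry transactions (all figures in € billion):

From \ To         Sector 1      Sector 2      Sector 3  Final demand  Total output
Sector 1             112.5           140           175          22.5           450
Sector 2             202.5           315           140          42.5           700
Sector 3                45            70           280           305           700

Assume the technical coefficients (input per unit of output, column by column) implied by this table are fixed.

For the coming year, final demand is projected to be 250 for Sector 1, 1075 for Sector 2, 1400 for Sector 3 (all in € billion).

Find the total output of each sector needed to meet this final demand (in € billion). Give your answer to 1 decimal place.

Technical coefficients a_ij = z_ij / X_j:
  a_11 = 112.5/450 = 0.25, a_21 = 202.5/450 = 0.45, a_31 = 45/450 = 0.10
  a_12 = 140/700 = 0.20, a_22 = 315/700 = 0.45, a_32 = 70/700 = 0.10
  a_13 = 175/700 = 0.25, a_23 = 140/700 = 0.20, a_33 = 280/700 = 0.40
I − A =
  [   0.75    -0.20    -0.25]
  [  -0.45     0.55    -0.20]
  [  -0.10    -0.10     0.60]
Cofactors of I−A, C_ij = (−1)^(i+j)·(minor ij) (rows/columns in the sector order above):
  C_11 = (0.55)(0.60) − (-0.20)(-0.10) = 0.3100
  C_12 = −[(-0.45)(0.60) − (-0.20)(-0.10)] = 0.2900
  C_13 = (-0.45)(-0.10) − (0.55)(-0.10) = 0.1000
  C_21 = −[(-0.20)(0.60) − (-0.25)(-0.10)] = 0.1450
  C_22 = (0.75)(0.60) − (-0.25)(-0.10) = 0.4250
  C_23 = −[(0.75)(-0.10) − (-0.20)(-0.10)] = 0.0950
  C_31 = (-0.20)(-0.20) − (-0.25)(0.55) = 0.1775
  C_32 = −[(0.75)(-0.20) − (-0.25)(-0.45)] = 0.2625
  C_33 = (0.75)(0.55) − (-0.20)(-0.45) = 0.3225
det(I−A) = Σ_j (I−A)_1j·C_1j = (0.75)(0.3100) + (-0.20)(0.2900) + (-0.25)(0.1000) = 0.1495
adj(I−A) = Cᵀ =
  [ 0.3100   0.1450   0.1775]
  [ 0.2900   0.4250   0.2625]
  [ 0.1000   0.0950   0.3225]
(I − A)⁻¹ = adj(I−A) / det(I−A) ≈
  [   2.0736     0.9699     1.1873]
  [   1.9398     2.8428     1.7559]
  [   0.6689     0.6355     2.1572]
x = (I − A)⁻¹ d = adj(I−A)·d / det(I−A), with det(I−A) = 0.1495:
  x_1 = (0.3100·250 + 0.1450·1075 + 0.1775·1400) / 0.1495 = 481.875 / 0.1495 ≈ 3223.2
  x_2 = (0.2900·250 + 0.4250·1075 + 0.2625·1400) / 0.1495 = 896.875 / 0.1495 ≈ 5999.2
  x_3 = (0.1000·250 + 0.0950·1075 + 0.3225·1400) / 0.1495 = 578.625 / 0.1495 ≈ 3870.4

x_1 = 3223.2, x_2 = 5999.2, x_3 = 3870.4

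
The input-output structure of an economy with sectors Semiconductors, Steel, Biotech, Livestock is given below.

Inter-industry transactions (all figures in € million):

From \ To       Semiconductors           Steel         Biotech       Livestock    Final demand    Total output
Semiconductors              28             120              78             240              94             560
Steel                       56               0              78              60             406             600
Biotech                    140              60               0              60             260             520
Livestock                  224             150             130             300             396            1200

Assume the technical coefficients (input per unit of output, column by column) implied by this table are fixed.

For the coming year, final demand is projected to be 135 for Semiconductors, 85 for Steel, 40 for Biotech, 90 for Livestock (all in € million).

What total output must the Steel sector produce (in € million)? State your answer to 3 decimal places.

Technical coefficients a_ij = z_ij / X_j:
  a_11 = 28/560 = 0.05, a_21 = 56/560 = 0.10, a_31 = 140/560 = 0.25, a_41 = 224/560 = 0.40
  a_12 = 120/600 = 0.20, a_22 = 0/600 = 0.00, a_32 = 60/600 = 0.10, a_42 = 150/600 = 0.25
  a_13 = 78/520 = 0.15, a_23 = 78/520 = 0.15, a_33 = 0/520 = 0.00, a_43 = 130/520 = 0.25
  a_14 = 240/1200 = 0.20, a_24 = 60/1200 = 0.05, a_34 = 60/1200 = 0.05, a_44 = 300/1200 = 0.25
I − A =
  [   0.95    -0.20    -0.15    -0.20]
  [  -0.10     1.00    -0.15    -0.05]
  [  -0.25    -0.10     1.00    -0.05]
  [  -0.40    -0.25    -0.25     0.75]
Compute the cofactors C_ij = (−1)^(i+j)·(3×3 minor ij) of I−A; the adjugate is their transpose:
adj(I−A) = Cᵀ =
  [ 0.710625   0.215625   0.193125   0.216750]
  [ 0.128000   0.577000   0.126000   0.081000]
  [ 0.215125   0.129125   0.596625   0.105750]
  [ 0.493375   0.350375   0.343875   0.869250]
det(I−A) = Σ_j (I−A)_1j·C_1j = (0.95)(0.710625) + (-0.20)(0.128000) + (-0.15)(0.215125) + (-0.20)(0.493375) = 0.51855
(I − A)⁻¹ = adj(I−A) / det(I−A) ≈
  [   1.3704     0.4158     0.3724     0.4180]
  [   0.2468     1.1127     0.2430     0.1562]
  [   0.4149     0.2490     1.1506     0.2039]
  [   0.9515     0.6757     0.6631     1.6763]
x = (I − A)⁻¹ d = adj(I−A)·d / det(I−A), with det(I−A) = 0.51855:
  x_1 = (0.710625·135 + 0.215625·85 + 0.193125·40 + 0.216750·90) / 0.51855 = 141.495 / 0.51855 ≈ 272.867
  x_2 = (0.128000·135 + 0.577000·85 + 0.126000·40 + 0.081000·90) / 0.51855 = 78.655 / 0.51855 ≈ 151.683
  x_3 = (0.215125·135 + 0.129125·85 + 0.596625·40 + 0.105750·90) / 0.51855 = 73.40 / 0.51855 ≈ 141.549
  x_4 = (0.493375·135 + 0.350375·85 + 0.343875·40 + 0.869250·90) / 0.51855 = 188.375 / 0.51855 ≈ 363.273

x_2 = 151.683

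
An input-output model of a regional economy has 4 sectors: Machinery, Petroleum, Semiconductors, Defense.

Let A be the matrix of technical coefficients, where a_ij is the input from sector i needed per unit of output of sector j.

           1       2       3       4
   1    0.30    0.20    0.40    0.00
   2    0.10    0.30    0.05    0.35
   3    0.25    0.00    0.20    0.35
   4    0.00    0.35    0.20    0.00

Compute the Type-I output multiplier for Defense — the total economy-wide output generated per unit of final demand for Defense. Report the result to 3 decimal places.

I − A =
  [   0.70    -0.20    -0.40     0.00]
  [  -0.10     0.70    -0.05    -0.35]
  [  -0.25     0.00     0.80    -0.35]
  [   0.00    -0.35    -0.20     1.00]
Compute the cofactors C_ij = (−1)^(i+j)·(3×3 minor ij) of I−A; the adjugate is their transpose:
adj(I−A) = Cᵀ =
  [ 0.406875   0.195000   0.255000   0.157500]
  [ 0.103000   0.411000   0.124000   0.187250]
  [ 0.156625   0.135750   0.384250   0.182000]
  [ 0.067375   0.171000   0.120250   0.303500]
det(I−A) = Σ_j (I−A)_1j·C_1j = (0.70)(0.406875) + (-0.20)(0.103000) + (-0.40)(0.156625) + (0.00)(0.067375) = 0.2015625
(I − A)⁻¹ = adj(I−A) / det(I−A) ≈
  [   2.0186     0.9674     1.2651     0.7814]
  [   0.5110     2.0391     0.6152     0.9290]
  [   0.7771     0.6735     1.9064     0.9029]
  [   0.3343     0.8484     0.5966     1.5057]
The output multiplier for sector j is the column-j sum of the Leontief inverse (I − A)⁻¹ = adj(I−A) / det(I−A).
Column 4 of adj(I−A): (0.157500, 0.187250, 0.182000, 0.303500); det(I−A) = 0.2015625.
m_4 = (0.157500 + 0.187250 + 0.182000 + 0.303500) / 0.2015625 = 0.83025 / 0.2015625 ≈ 4.119.

m_4 = 4.119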